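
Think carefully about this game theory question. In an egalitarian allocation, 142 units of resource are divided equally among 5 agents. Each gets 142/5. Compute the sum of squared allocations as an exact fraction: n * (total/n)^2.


Step 1: Each agent's share = 142/5
Step 2: Square of each share = (142/5)^2 = 20164/25
Step 3: Sum of squares = 5 * 20164/25 = 20164/5

20164/5


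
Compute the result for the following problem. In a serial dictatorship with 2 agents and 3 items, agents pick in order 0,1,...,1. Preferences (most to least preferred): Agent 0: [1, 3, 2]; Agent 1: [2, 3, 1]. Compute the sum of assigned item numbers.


Step 1: Agent 0 picks item 1
Step 2: Agent 1 picks item 2
Step 3: Sum = 1 + 2 = 3

3


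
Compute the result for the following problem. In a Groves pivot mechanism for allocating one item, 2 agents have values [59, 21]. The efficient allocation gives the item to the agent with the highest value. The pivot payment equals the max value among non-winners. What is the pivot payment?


Step 1: The efficient winner is agent 0 with value 59
Step 2: Other agents' values: [21]
Step 3: Pivot payment = max(others) = 21
Step 4: The winner pays 21

21


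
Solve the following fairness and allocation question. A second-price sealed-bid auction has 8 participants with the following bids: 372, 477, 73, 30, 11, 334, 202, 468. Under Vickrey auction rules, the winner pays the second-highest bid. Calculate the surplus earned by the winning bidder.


Step 1: Sort bids in descending order: 477, 468, 372, 334, 202, 73, 30, 11
Step 2: The winning bid is the highest: 477
Step 3: The payment equals the second-highest bid: 468
Step 4: Surplus = winner's bid - payment = 477 - 468 = 9

9


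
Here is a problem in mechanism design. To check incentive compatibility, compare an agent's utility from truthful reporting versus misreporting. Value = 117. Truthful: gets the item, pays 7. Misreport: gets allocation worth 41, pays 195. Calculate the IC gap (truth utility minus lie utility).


Step 1: U(truth) = value - payment = 117 - 7 = 110
Step 2: U(lie) = allocation - payment = 41 - 195 = -154
Step 3: IC gap = 110 - (-154) = 264

264


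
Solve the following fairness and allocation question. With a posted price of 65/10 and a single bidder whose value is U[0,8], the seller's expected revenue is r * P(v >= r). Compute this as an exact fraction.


Step 1: Posted price r = 13/2, value support [0,8]
Step 2: P(v >= r) = (8 - 13/2)/8 = 3/16
Step 3: Expected revenue = r * P(v >= r) = 13/2 * 3/16
Step 4: Revenue = 39/32

39/32


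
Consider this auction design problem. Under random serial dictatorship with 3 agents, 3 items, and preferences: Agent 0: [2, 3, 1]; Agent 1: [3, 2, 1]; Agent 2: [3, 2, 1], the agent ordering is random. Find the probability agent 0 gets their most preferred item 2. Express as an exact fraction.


Step 1: Agent 0 wants item 2
Step 2: There are 6 possible orderings of agents
Step 3: In 4 orderings, agent 0 gets item 2
Step 4: Probability = 4/6 = 2/3

2/3


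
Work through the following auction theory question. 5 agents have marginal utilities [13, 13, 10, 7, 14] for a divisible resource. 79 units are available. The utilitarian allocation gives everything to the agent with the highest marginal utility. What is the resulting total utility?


Step 1: The marginal utilities are [13, 13, 10, 7, 14]
Step 2: The highest marginal utility is 14
Step 3: All 79 units go to that agent
Step 4: Total utility = 14 * 79 = 1106

1106


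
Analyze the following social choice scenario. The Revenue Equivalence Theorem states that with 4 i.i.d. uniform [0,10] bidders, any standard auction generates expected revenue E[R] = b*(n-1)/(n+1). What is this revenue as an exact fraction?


Step 1: By Revenue Equivalence, expected revenue = b*(n-1)/(n+1)
Step 2: Substituting n = 4, b = 10
Step 3: Revenue = 10*(4-1)/(4+1) = 10*3/5
Step 4: Revenue = 30/5 = 6

6


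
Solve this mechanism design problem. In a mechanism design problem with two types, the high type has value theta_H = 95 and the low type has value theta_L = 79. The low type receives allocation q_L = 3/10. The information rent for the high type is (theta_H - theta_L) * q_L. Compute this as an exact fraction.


Step 1: theta_H - theta_L = 95 - 79 = 16
Step 2: Information rent = (theta_H - theta_L) * q_L
Step 3: = 16 * 3/10
Step 4: = 24/5

24/5


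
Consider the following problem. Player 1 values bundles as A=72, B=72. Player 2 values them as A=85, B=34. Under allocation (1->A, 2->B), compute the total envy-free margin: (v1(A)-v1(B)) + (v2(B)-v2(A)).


Step 1: Player 1's margin = v1(A) - v1(B) = 72 - 72 = 0
Step 2: Player 2's margin = v2(B) - v2(A) = 34 - 85 = -51
Step 3: Total margin = 0 + -51 = -51

-51


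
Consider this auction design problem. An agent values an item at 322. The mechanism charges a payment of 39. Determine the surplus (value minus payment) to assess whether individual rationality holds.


Step 1: Surplus = value - payment = 322 - 39 = 283
Step 2: IR is satisfied (surplus >= 0)

283


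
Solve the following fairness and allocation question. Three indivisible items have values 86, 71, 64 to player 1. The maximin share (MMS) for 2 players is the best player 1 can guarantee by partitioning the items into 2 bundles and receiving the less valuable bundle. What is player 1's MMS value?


Step 1: Item values = 86, 71, 64
Step 2: Enumerate all 2-bundle partitions and take the smaller bundle:
  Partition 1: {86} vs {71,64} -> bundles 86, 135; min = 86
  Partition 2: {71} vs {86,64} -> bundles 71, 150; min = 71
  Partition 3: {64} vs {86,71} -> bundles 64, 157; min = 64
Step 3: MMS = max(86, 71, 64) = 86

86


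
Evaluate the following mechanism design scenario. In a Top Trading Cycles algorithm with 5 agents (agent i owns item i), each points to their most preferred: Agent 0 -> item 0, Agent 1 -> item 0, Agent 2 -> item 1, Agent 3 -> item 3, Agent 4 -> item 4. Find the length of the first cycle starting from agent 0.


Step 1: Trace the pointer graph from agent 0: 0 -> 0
Step 2: A cycle is detected when we revisit agent 0
Step 3: The cycle is: 0 -> 0
Step 4: Cycle length = 1

1


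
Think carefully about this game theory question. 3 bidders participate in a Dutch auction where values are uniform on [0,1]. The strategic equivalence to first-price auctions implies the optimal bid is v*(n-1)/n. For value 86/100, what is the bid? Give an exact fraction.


Step 1: Dutch auctions are strategically equivalent to first-price auctions
Step 2: The equilibrium bid is b(v) = v*(n-1)/n
Step 3: b = 43/50 * 2/3
Step 4: b = 43/75

43/75


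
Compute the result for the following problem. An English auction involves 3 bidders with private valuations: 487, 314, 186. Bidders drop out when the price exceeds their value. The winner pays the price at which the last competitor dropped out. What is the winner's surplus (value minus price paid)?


Step 1: Identify the highest value: 487
Step 2: Identify the second-highest value: 314
Step 3: The final price = second-highest value = 314
Step 4: Surplus = 487 - 314 = 173

173


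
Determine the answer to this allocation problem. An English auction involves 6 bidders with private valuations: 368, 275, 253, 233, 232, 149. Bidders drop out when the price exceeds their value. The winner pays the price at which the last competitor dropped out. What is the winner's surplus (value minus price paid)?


Step 1: Identify the highest value: 368
Step 2: Identify the second-highest value: 275
Step 3: The final price = second-highest value = 275
Step 4: Surplus = 368 - 275 = 93

93


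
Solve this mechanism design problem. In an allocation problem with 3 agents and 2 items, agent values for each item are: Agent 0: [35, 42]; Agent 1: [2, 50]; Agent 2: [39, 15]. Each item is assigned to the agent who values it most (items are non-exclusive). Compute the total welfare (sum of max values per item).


Step 1: For each item, find the maximum value among all agents.
Step 2: Item 0 -> Agent 2 (value 39)
Step 3: Item 1 -> Agent 1 (value 50)
Step 4: Total welfare = 39 + 50 = 89

89


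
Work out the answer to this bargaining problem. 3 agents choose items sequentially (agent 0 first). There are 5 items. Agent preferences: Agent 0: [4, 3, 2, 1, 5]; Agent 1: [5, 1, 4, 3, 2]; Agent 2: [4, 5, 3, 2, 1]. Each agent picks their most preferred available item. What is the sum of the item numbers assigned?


Step 1: Agent 0 picks item 4
Step 2: Agent 1 picks item 5
Step 3: Agent 2 picks item 3
Step 4: Sum = 4 + 5 + 3 = 12

12


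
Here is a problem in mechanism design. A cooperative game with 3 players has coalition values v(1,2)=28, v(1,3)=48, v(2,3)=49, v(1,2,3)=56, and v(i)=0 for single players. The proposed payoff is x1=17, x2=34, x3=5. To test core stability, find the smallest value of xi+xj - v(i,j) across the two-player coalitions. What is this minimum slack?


Step 1: Slack for coalition (1,2): x1+x2 - v12 = 51 - 28 = 23
Step 2: Slack for coalition (1,3): x1+x3 - v13 = 22 - 48 = -26
Step 3: Slack for coalition (2,3): x2+x3 - v23 = 39 - 49 = -10
Step 4: Minimum slack = min(23, -26, -10) = -26, attained by (1,3); coalition (1,3) can block (slack < 0), so the allocation is not in the core

-26


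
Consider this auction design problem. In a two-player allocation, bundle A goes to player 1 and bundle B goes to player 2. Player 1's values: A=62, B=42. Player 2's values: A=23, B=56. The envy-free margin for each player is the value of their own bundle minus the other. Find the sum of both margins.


Step 1: Player 1's margin = v1(A) - v1(B) = 62 - 42 = 20
Step 2: Player 2's margin = v2(B) - v2(A) = 56 - 23 = 33
Step 3: Total margin = 20 + 33 = 53

53


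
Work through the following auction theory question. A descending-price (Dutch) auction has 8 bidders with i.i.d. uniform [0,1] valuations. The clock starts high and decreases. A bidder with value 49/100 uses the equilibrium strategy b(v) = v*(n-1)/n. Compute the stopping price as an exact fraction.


Step 1: Dutch auctions are strategically equivalent to first-price auctions
Step 2: The equilibrium bid is b(v) = v*(n-1)/n
Step 3: b = 49/100 * 7/8
Step 4: b = 343/800

343/800


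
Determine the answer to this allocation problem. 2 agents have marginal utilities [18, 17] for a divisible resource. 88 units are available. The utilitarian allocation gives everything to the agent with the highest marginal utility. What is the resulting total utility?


Step 1: The marginal utilities are [18, 17]
Step 2: The highest marginal utility is 18
Step 3: All 88 units go to that agent
Step 4: Total utility = 18 * 88 = 1584

1584


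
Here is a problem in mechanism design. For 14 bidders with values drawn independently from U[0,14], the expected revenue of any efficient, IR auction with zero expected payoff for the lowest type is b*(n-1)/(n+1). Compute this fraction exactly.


Step 1: By Revenue Equivalence, expected revenue = b*(n-1)/(n+1)
Step 2: Substituting n = 14, b = 14
Step 3: Revenue = 14*(14-1)/(14+1) = 14*13/15
Step 4: Revenue = 182/15

182/15


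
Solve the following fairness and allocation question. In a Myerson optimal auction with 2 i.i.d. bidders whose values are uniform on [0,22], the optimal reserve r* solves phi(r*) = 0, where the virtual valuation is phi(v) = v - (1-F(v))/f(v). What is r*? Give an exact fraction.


Step 1: For U[0,22], F(v) = v/22 and f(v) = 1/22
Step 2: phi(v) = v - (1 - v/22)/(1/22) = v - (22 - v) = 2v - 22
Step 3: Set phi(r*) = 0: 2r* - 22 = 0
Step 4: r* = 22/2 = 11 (the number of bidders n = 2 does not enter)

11


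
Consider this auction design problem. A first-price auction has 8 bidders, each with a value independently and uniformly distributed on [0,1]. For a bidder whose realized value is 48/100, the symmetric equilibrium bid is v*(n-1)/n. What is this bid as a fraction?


Step 1: The symmetric BNE bidding function is b(v) = v * (n-1) / n
Step 2: Substitute v = 12/25 and n = 8
Step 3: b = 12/25 * 7/8
Step 4: b = 21/50

21/50


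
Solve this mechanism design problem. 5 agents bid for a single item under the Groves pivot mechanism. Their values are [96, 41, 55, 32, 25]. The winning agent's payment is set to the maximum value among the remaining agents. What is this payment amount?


Step 1: The efficient winner is agent 0 with value 96
Step 2: Other agents' values: [41, 55, 32, 25]
Step 3: Pivot payment = max(others) = 55
Step 4: The winner pays 55

55


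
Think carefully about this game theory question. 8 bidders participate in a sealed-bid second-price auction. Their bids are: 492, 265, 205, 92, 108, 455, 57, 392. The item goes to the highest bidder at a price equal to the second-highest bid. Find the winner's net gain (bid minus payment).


Step 1: Sort bids in descending order: 492, 455, 392, 265, 205, 108, 92, 57
Step 2: The winning bid is the highest: 492
Step 3: The payment equals the second-highest bid: 455
Step 4: Surplus = winner's bid - payment = 492 - 455 = 37

37


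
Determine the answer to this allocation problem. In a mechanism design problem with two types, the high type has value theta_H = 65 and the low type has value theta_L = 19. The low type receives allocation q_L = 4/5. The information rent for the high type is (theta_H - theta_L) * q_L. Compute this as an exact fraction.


Step 1: theta_H - theta_L = 65 - 19 = 46
Step 2: Information rent = (theta_H - theta_L) * q_L
Step 3: = 46 * 4/5
Step 4: = 184/5

184/5


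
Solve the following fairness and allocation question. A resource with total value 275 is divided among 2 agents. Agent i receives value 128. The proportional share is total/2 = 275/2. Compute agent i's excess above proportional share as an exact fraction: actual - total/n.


Step 1: Proportional share = 275/2
Step 2: Agent's actual allocation = 128
Step 3: Excess = 128 - 275/2 = -19/2

-19/2


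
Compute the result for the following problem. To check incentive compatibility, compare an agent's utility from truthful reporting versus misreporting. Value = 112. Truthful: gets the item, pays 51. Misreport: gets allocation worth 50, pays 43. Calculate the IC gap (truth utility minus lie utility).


Step 1: U(truth) = value - payment = 112 - 51 = 61
Step 2: U(lie) = allocation - payment = 50 - 43 = 7
Step 3: IC gap = 61 - 7 = 54

54


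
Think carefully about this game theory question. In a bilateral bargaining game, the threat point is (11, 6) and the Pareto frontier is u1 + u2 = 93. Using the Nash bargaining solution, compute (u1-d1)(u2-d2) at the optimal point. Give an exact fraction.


Step 1: The Nash solution splits surplus symmetrically above the disagreement point
Step 2: u1 = (total + d1 - d2)/2 = (93 + 11 - 6)/2 = 49
Step 3: u2 = (total - d1 + d2)/2 = (93 - 11 + 6)/2 = 44
Step 4: Nash product = (49 - 11) * (44 - 6)
Step 5: = 38 * 38 = 1444

1444


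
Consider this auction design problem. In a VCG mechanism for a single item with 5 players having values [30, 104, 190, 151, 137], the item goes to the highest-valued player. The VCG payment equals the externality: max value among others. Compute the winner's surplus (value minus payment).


Step 1: The winner is the agent with the highest value: agent 2 with value 190
Step 2: Values of other agents: [30, 104, 151, 137]
Step 3: VCG payment = max of others' values = 151
Step 4: Surplus = 190 - 151 = 39

39


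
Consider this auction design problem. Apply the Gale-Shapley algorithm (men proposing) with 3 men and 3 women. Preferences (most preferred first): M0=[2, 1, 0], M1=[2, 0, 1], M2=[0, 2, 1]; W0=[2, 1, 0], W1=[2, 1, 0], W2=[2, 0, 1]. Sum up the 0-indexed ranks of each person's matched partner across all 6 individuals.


Step 1: Run Gale-Shapley (men propose, women hold best offer):
  M0 proposes to W2; she accepts
  M1 proposes to W2; rejected
  M1 proposes to W0; she accepts
  M2 proposes to W0; she switches from M1
  M1 proposes to W1; she accepts
Step 2: Final matching: W0-M2, W1-M1, W2-M0
Step 3: 0-indexed ranks (man's rank of his match, then woman's): 0 + 0 + 2 + 1 + 0 + 1
Step 4: Total rank sum = 4

4


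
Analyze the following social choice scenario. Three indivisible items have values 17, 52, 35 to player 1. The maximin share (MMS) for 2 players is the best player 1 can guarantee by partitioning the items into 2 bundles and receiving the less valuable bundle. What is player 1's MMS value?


Step 1: Item values = 17, 52, 35
Step 2: Enumerate all 2-bundle partitions and take the smaller bundle:
  Partition 1: {17} vs {52,35} -> bundles 17, 87; min = 17
  Partition 2: {52} vs {17,35} -> bundles 52, 52; min = 52
  Partition 3: {35} vs {17,52} -> bundles 35, 69; min = 35
Step 3: MMS = max(17, 52, 35) = 52

52


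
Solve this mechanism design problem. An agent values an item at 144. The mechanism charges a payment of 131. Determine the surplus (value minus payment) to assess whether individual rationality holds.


Step 1: Surplus = value - payment = 144 - 131 = 13
Step 2: IR is satisfied (surplus >= 0)

13


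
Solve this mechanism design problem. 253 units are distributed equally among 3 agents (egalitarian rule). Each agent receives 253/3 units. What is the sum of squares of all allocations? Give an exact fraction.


Step 1: Each agent's share = 253/3
Step 2: Square of each share = (253/3)^2 = 64009/9
Step 3: Sum of squares = 3 * 64009/9 = 64009/3

64009/3


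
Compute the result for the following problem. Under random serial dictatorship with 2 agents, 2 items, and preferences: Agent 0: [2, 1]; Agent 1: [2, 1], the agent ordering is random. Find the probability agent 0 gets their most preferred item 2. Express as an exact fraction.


Step 1: Agent 0 wants item 2
Step 2: There are 2 possible orderings of agents
Step 3: In 1 orderings, agent 0 gets item 2
Step 4: Probability = 1/2

1/2


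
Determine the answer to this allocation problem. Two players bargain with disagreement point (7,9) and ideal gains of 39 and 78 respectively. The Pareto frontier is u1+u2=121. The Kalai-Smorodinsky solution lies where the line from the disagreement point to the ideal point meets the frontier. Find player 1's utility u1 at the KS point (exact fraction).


Step 1: At the KS point, (u1-d1)/r1 = (u2-d2)/r2 = t and u1+u2 = 121
Step 2: u1 = d1 + r1*t and u2 = d2 + r2*t, so (d1 + r1*t) + (d2 + r2*t) = 121
Step 3: t = (121 - 7 - 9)/(39 + 78) = 105/117 = 35/39
Step 4: u1 = d1 + r1*t = 7 + 39 * 35/39 = 42
Step 5: (Check: u2 = d2 + r2*t = 79; u1+u2 = 42 + 79 = 121, on the frontier.)

42


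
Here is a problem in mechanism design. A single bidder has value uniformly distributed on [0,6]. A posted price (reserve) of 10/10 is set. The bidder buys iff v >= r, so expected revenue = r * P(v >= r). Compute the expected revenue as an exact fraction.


Step 1: Posted price r = 1, value support [0,6]
Step 2: P(v >= r) = (6 - 1)/6 = 5/6
Step 3: Expected revenue = r * P(v >= r) = 1 * 5/6
Step 4: Revenue = 5/6

5/6


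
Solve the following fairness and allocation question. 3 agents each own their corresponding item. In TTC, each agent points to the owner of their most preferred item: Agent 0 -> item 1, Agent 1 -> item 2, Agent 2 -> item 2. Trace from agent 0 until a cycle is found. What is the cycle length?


Step 1: Trace the pointer graph from agent 0: 0 -> 1 -> 2 -> 2
Step 2: A cycle is detected when we revisit agent 2
Step 3: The cycle is: 2 -> 2
Step 4: Cycle length = 1

1


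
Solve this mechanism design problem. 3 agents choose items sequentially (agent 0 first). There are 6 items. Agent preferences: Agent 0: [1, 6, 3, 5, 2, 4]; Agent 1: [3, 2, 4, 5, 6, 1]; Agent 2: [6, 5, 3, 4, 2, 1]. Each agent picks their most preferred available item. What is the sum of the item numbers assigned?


Step 1: Agent 0 picks item 1
Step 2: Agent 1 picks item 3
Step 3: Agent 2 picks item 6
Step 4: Sum = 1 + 3 + 6 = 10

10


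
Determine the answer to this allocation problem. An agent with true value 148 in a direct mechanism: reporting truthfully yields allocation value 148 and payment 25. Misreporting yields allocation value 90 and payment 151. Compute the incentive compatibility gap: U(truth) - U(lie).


Step 1: U(truth) = value - payment = 148 - 25 = 123
Step 2: U(lie) = allocation - payment = 90 - 151 = -61
Step 3: IC gap = 123 - (-61) = 184

184


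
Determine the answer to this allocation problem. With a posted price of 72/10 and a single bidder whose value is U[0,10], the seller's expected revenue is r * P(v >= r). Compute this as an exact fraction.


Step 1: Posted price r = 36/5, value support [0,10]
Step 2: P(v >= r) = (10 - 36/5)/10 = 7/25
Step 3: Expected revenue = r * P(v >= r) = 36/5 * 7/25
Step 4: Revenue = 252/125

252/125


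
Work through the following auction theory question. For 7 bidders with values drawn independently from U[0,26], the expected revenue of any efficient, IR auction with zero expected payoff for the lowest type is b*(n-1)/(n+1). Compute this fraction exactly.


Step 1: By Revenue Equivalence, expected revenue = b*(n-1)/(n+1)
Step 2: Substituting n = 7, b = 26
Step 3: Revenue = 26*(7-1)/(7+1) = 26*6/8
Step 4: Revenue = 156/8 = 39/2

39/2


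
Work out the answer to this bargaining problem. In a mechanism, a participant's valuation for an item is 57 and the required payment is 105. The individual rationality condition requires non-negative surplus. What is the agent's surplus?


Step 1: Surplus = value - payment = 57 - 105 = -48
Step 2: IR is violated (surplus < 0)

-48


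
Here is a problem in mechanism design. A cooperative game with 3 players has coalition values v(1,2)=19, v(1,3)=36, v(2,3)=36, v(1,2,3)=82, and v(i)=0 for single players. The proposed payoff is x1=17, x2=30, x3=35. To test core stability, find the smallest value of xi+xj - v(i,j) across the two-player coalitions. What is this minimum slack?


Step 1: Slack for coalition (1,2): x1+x2 - v12 = 47 - 19 = 28
Step 2: Slack for coalition (1,3): x1+x3 - v13 = 52 - 36 = 16
Step 3: Slack for coalition (2,3): x2+x3 - v23 = 65 - 36 = 29
Step 4: Minimum slack = min(28, 16, 29) = 16, attained by (1,3); no pair can gain by deviating, so the allocation is in the core

16


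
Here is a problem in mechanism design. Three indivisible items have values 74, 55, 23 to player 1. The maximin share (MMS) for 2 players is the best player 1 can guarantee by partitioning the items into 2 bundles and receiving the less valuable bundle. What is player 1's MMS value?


Step 1: Item values = 74, 55, 23
Step 2: Enumerate all 2-bundle partitions and take the smaller bundle:
  Partition 1: {74} vs {55,23} -> bundles 74, 78; min = 74
  Partition 2: {55} vs {74,23} -> bundles 55, 97; min = 55
  Partition 3: {23} vs {74,55} -> bundles 23, 129; min = 23
Step 3: MMS = max(74, 55, 23) = 74

74


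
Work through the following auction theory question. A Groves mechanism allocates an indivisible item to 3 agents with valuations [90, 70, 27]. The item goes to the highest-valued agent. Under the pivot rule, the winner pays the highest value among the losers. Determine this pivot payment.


Step 1: The efficient winner is agent 0 with value 90
Step 2: Other agents' values: [70, 27]
Step 3: Pivot payment = max(others) = 70
Step 4: The winner pays 70

70


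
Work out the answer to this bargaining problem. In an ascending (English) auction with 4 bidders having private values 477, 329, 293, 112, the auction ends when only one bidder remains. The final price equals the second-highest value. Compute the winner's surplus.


Step 1: Identify the highest value: 477
Step 2: Identify the second-highest value: 329
Step 3: The final price = second-highest value = 329
Step 4: Surplus = 477 - 329 = 148

148


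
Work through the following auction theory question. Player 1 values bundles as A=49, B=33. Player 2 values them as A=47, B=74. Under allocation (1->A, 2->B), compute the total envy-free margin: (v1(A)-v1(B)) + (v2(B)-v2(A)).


Step 1: Player 1's margin = v1(A) - v1(B) = 49 - 33 = 16
Step 2: Player 2's margin = v2(B) - v2(A) = 74 - 47 = 27
Step 3: Total margin = 16 + 27 = 43

43


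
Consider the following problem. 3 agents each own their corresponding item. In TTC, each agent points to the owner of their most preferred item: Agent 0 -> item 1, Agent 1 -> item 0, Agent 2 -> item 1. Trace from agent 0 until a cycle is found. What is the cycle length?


Step 1: Trace the pointer graph from agent 0: 0 -> 1 -> 0
Step 2: A cycle is detected when we revisit agent 0
Step 3: The cycle is: 0 -> 1 -> 0
Step 4: Cycle length = 2

2


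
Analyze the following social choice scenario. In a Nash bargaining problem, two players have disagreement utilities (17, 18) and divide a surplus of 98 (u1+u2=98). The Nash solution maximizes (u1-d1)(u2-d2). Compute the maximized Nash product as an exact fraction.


Step 1: The Nash solution splits surplus symmetrically above the disagreement point
Step 2: u1 = (total + d1 - d2)/2 = (98 + 17 - 18)/2 = 97/2
Step 3: u2 = (total - d1 + d2)/2 = (98 - 17 + 18)/2 = 99/2
Step 4: Nash product = (97/2 - 17) * (99/2 - 18)
Step 5: = 63/2 * 63/2 = 3969/4

3969/4


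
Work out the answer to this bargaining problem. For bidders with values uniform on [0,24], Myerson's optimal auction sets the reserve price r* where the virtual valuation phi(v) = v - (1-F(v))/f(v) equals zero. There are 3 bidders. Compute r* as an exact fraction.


Step 1: For U[0,24], F(v) = v/24 and f(v) = 1/24
Step 2: phi(v) = v - (1 - v/24)/(1/24) = v - (24 - v) = 2v - 24
Step 3: Set phi(r*) = 0: 2r* - 24 = 0
Step 4: r* = 24/2 = 12 (the number of bidders n = 3 does not enter)

12


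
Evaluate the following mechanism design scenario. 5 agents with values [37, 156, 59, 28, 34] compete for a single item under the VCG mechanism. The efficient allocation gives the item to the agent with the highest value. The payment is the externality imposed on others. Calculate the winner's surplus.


Step 1: The winner is the agent with the highest value: agent 1 with value 156
Step 2: Values of other agents: [37, 59, 28, 34]
Step 3: VCG payment = max of others' values = 59
Step 4: Surplus = 156 - 59 = 97

97


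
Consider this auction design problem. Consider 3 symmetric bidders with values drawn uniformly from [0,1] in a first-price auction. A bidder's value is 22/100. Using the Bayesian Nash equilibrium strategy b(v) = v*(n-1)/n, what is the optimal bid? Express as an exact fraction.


Step 1: The symmetric BNE bidding function is b(v) = v * (n-1) / n
Step 2: Substitute v = 11/50 and n = 3
Step 3: b = 11/50 * 2/3
Step 4: b = 11/75

11/75


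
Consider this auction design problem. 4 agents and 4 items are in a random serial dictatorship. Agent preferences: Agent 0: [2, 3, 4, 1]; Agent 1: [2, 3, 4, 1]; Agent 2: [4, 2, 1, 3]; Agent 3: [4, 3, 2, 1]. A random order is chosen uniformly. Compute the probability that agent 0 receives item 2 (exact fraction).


Step 1: Agent 0 wants item 2
Step 2: There are 24 possible orderings of agents
Step 3: In 11 orderings, agent 0 gets item 2
Step 4: Probability = 11/24

11/24


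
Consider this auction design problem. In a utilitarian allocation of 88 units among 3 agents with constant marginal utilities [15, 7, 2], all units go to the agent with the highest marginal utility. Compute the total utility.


Step 1: The marginal utilities are [15, 7, 2]
Step 2: The highest marginal utility is 15
Step 3: All 88 units go to that agent
Step 4: Total utility = 15 * 88 = 1320

1320


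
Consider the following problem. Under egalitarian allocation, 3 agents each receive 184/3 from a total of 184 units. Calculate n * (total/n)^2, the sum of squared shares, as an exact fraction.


Step 1: Each agent's share = 184/3
Step 2: Square of each share = (184/3)^2 = 33856/9
Step 3: Sum of squares = 3 * 33856/9 = 33856/3

33856/3


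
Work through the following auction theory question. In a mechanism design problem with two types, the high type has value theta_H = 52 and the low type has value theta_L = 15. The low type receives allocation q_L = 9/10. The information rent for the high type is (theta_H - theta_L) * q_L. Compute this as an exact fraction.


Step 1: theta_H - theta_L = 52 - 15 = 37
Step 2: Information rent = (theta_H - theta_L) * q_L
Step 3: = 37 * 9/10
Step 4: = 333/10

333/10


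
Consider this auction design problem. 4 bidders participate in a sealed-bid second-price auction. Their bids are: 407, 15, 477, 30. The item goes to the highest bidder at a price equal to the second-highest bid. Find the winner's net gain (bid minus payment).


Step 1: Sort bids in descending order: 477, 407, 30, 15
Step 2: The winning bid is the highest: 477
Step 3: The payment equals the second-highest bid: 407
Step 4: Surplus = winner's bid - payment = 477 - 407 = 70

70


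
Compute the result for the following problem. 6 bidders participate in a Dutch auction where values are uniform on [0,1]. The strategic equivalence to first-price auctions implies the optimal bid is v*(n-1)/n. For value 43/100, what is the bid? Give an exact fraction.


Step 1: Dutch auctions are strategically equivalent to first-price auctions
Step 2: The equilibrium bid is b(v) = v*(n-1)/n
Step 3: b = 43/100 * 5/6
Step 4: b = 43/120

43/120


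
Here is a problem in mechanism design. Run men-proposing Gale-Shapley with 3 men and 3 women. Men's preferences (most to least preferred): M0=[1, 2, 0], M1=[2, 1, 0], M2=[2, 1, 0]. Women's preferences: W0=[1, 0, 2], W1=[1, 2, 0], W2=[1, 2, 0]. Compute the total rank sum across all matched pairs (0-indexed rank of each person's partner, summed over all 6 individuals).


Step 1: Run Gale-Shapley (men propose, women hold best offer):
  M0 proposes to W1; she accepts
  M1 proposes to W2; she accepts
  M2 proposes to W2; rejected
  M2 proposes to W1; she switches from M0
  M0 proposes to W2; rejected
  M0 proposes to W0; she accepts
Step 2: Final matching: W0-M0, W1-M2, W2-M1
Step 3: 0-indexed ranks (man's rank of his match, then woman's): 2 + 1 + 1 + 1 + 0 + 0
Step 4: Total rank sum = 5

5


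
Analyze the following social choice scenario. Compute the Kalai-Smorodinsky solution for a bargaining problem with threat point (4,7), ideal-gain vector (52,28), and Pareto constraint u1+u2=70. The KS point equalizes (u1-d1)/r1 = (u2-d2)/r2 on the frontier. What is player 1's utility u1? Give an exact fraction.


Step 1: At the KS point, (u1-d1)/r1 = (u2-d2)/r2 = t and u1+u2 = 70
Step 2: u1 = d1 + r1*t and u2 = d2 + r2*t, so (d1 + r1*t) + (d2 + r2*t) = 70
Step 3: t = (70 - 4 - 7)/(52 + 28) = 59/80
Step 4: u1 = d1 + r1*t = 4 + 52 * 59/80 = 847/20
Step 5: (Check: u2 = d2 + r2*t = 553/20; u1+u2 = 847/20 + 553/20 = 70, on the frontier.)

847/20


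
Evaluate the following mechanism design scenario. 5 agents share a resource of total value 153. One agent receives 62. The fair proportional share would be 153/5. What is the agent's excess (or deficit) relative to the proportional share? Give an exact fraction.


Step 1: Proportional share = 153/5
Step 2: Agent's actual allocation = 62
Step 3: Excess = 62 - 153/5 = 157/5

157/5


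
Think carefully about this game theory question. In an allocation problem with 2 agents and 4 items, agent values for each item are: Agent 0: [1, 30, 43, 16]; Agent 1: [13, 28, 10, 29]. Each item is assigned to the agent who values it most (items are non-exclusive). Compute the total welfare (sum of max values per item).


Step 1: For each item, find the maximum value among all agents.
Step 2: Item 0 -> Agent 1 (value 13)
Step 3: Item 1 -> Agent 0 (value 30)
Step 4: Item 2 -> Agent 0 (value 43)
Step 5: Item 3 -> Agent 1 (value 29)
Step 6: Total welfare = 13 + 30 + 43 + 29 = 115

115


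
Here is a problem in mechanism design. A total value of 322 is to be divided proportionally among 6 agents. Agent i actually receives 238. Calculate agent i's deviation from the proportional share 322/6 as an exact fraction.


Step 1: Proportional share = 322/6 = 161/3
Step 2: Agent's actual allocation = 238
Step 3: Excess = 238 - 161/3 = 553/3

553/3


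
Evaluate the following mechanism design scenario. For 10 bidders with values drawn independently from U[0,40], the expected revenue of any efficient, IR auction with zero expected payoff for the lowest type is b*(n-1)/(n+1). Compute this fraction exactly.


Step 1: By Revenue Equivalence, expected revenue = b*(n-1)/(n+1)
Step 2: Substituting n = 10, b = 40
Step 3: Revenue = 40*(10-1)/(10+1) = 40*9/11
Step 4: Revenue = 360/11

360/11


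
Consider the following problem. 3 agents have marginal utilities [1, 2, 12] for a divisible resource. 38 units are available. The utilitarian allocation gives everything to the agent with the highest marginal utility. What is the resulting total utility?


Step 1: The marginal utilities are [1, 2, 12]
Step 2: The highest marginal utility is 12
Step 3: All 38 units go to that agent
Step 4: Total utility = 12 * 38 = 456

456


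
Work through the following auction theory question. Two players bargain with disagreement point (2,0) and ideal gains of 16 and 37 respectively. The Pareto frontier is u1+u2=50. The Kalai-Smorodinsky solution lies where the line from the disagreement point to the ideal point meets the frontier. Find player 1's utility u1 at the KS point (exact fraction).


Step 1: At the KS point, (u1-d1)/r1 = (u2-d2)/r2 = t and u1+u2 = 50
Step 2: u1 = d1 + r1*t and u2 = d2 + r2*t, so (d1 + r1*t) + (d2 + r2*t) = 50
Step 3: t = (50 - 2 - 0)/(16 + 37) = 48/53
Step 4: u1 = d1 + r1*t = 2 + 16 * 48/53 = 874/53
Step 5: (Check: u2 = d2 + r2*t = 1776/53; u1+u2 = 874/53 + 1776/53 = 50, on the frontier.)

874/53


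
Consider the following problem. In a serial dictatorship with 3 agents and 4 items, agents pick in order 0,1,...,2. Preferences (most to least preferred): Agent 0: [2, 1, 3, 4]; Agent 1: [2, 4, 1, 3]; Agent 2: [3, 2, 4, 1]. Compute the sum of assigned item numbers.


Step 1: Agent 0 picks item 2
Step 2: Agent 1 picks item 4
Step 3: Agent 2 picks item 3
Step 4: Sum = 2 + 4 + 3 = 9

9


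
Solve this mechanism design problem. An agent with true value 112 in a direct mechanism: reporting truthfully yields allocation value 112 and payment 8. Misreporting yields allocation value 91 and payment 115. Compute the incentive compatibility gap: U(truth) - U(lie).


Step 1: U(truth) = value - payment = 112 - 8 = 104
Step 2: U(lie) = allocation - payment = 91 - 115 = -24
Step 3: IC gap = 104 - (-24) = 128

128


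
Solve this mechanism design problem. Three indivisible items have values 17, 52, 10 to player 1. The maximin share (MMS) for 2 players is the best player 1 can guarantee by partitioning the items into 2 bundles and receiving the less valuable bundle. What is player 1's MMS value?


Step 1: Item values = 17, 52, 10
Step 2: Enumerate all 2-bundle partitions and take the smaller bundle:
  Partition 1: {17} vs {52,10} -> bundles 17, 62; min = 17
  Partition 2: {52} vs {17,10} -> bundles 52, 27; min = 27
  Partition 3: {10} vs {17,52} -> bundles 10, 69; min = 10
Step 3: MMS = max(17, 27, 10) = 27

27


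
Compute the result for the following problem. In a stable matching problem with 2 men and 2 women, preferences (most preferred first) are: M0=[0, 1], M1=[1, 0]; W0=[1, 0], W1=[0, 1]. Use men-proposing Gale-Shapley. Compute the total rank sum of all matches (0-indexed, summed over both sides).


Step 1: Run Gale-Shapley (men propose, women hold best offer):
  M0 proposes to W0; she accepts
  M1 proposes to W1; she accepts
Step 2: Final matching: W0-M0, W1-M1
Step 3: 0-indexed ranks (man's rank of his match, then woman's): 0 + 1 + 0 + 1
Step 4: Total rank sum = 2

2


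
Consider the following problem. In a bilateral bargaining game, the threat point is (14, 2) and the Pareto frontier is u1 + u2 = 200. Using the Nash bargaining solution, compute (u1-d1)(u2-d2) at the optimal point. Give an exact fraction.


Step 1: The Nash solution splits surplus symmetrically above the disagreement point
Step 2: u1 = (total + d1 - d2)/2 = (200 + 14 - 2)/2 = 106
Step 3: u2 = (total - d1 + d2)/2 = (200 - 14 + 2)/2 = 94
Step 4: Nash product = (106 - 14) * (94 - 2)
Step 5: = 92 * 92 = 8464

8464


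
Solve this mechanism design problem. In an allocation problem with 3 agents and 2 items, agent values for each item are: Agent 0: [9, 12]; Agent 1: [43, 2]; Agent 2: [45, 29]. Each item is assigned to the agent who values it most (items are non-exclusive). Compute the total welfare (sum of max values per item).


Step 1: For each item, find the maximum value among all agents.
Step 2: Item 0 -> Agent 2 (value 45)
Step 3: Item 1 -> Agent 2 (value 29)
Step 4: Total welfare = 45 + 29 = 74

74


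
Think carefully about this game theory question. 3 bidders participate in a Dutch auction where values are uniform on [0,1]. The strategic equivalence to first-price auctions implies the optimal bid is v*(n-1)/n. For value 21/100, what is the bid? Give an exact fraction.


Step 1: Dutch auctions are strategically equivalent to first-price auctions
Step 2: The equilibrium bid is b(v) = v*(n-1)/n
Step 3: b = 21/100 * 2/3
Step 4: b = 7/50

7/50


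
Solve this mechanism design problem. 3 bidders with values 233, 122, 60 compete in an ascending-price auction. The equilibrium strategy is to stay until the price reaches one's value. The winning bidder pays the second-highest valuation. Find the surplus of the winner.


Step 1: Identify the highest value: 233
Step 2: Identify the second-highest value: 122
Step 3: The final price = second-highest value = 122
Step 4: Surplus = 233 - 122 = 111

111


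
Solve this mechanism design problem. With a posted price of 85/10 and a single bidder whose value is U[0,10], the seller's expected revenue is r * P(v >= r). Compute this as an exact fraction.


Step 1: Posted price r = 17/2, value support [0,10]
Step 2: P(v >= r) = (10 - 17/2)/10 = 3/20
Step 3: Expected revenue = r * P(v >= r) = 17/2 * 3/20
Step 4: Revenue = 51/40

51/40


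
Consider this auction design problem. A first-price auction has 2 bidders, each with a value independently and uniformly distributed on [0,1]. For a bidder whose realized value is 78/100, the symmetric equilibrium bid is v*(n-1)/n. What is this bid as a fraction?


Step 1: The symmetric BNE bidding function is b(v) = v * (n-1) / n
Step 2: Substitute v = 39/50 and n = 2
Step 3: b = 39/50 * 1/2
Step 4: b = 39/100

39/100


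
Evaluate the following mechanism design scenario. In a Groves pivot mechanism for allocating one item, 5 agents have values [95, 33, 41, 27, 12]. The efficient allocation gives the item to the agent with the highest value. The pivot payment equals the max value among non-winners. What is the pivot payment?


Step 1: The efficient winner is agent 0 with value 95
Step 2: Other agents' values: [33, 41, 27, 12]
Step 3: Pivot payment = max(others) = 41
Step 4: The winner pays 41

41


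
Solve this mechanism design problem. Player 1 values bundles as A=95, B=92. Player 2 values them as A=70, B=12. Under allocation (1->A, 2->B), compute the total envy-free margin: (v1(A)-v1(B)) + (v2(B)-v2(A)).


Step 1: Player 1's margin = v1(A) - v1(B) = 95 - 92 = 3
Step 2: Player 2's margin = v2(B) - v2(A) = 12 - 70 = -58
Step 3: Total margin = 3 + -58 = -55

-55


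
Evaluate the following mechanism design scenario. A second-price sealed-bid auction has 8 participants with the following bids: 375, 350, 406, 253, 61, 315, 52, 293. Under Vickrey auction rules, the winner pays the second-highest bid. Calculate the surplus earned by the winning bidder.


Step 1: Sort bids in descending order: 406, 375, 350, 315, 293, 253, 61, 52
Step 2: The winning bid is the highest: 406
Step 3: The payment equals the second-highest bid: 375
Step 4: Surplus = winner's bid - payment = 406 - 375 = 31

31


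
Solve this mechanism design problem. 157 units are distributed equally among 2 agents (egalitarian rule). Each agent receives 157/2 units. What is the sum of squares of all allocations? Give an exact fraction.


Step 1: Each agent's share = 157/2
Step 2: Square of each share = (157/2)^2 = 24649/4
Step 3: Sum of squares = 2 * 24649/4 = 24649/2

24649/2
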